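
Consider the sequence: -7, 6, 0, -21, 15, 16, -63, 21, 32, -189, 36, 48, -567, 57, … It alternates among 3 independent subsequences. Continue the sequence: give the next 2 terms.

64, -1701

Taking every 3rd term gives 3 separate tracks.
Stream A = -7, -21, -63, -189, -567: geometric, ×3 each step.
Stream B = 6, 15, 21, 36, 57: a Fibonacci-like recurrence a_n = a_{n-1} + a_{n-2}.
Stream C = 0, 16, 32, 48: arithmetic with common difference +16.
Position 15 → stream C, term 5 = 64.
The 16th slot belongs to stream A; its 6th term is -1701.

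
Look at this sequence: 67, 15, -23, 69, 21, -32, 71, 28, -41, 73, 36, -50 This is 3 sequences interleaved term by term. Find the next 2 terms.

Split by position mod 3 into 3 tracks.
Stream A: 67, 69, 71, 73 — adding 2 each time.
Stream B: 15, 21, 28, 36 — triangular numbers starting at T_5.
Stream C: -23, -32, -41, -50 — linear: a_n = -14 − 9·n.
Position 13 falls in stream A as its term 5, giving 75.
Term 14 comes from stream B (its 5th entry): 45.

75, 45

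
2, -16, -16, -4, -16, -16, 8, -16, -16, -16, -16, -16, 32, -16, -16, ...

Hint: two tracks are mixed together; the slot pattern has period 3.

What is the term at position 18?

Positions follow the repeating pattern ABB; grouping by letter gives 2 tracks.
Track A: 2, -4, 8, -16, 32. Geometric with ratio -2.
Track B: -16, -16, -16, -16, -16, -16, -16, -16, -16, -16. Always -16.
Term 18 comes from track B (its 12th entry): -16.

-16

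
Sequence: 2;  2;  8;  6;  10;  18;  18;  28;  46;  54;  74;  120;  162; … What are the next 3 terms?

Positions follow the repeating pattern ABB; grouping by letter gives 2 tracks.
Stream A = 2, 6, 18, 54, 162: geometric, ×3 each step.
Stream B = 2, 8, 10, 18, 28, 46, 74, 120: a Fibonacci-like recurrence a_n = a_{n-1} + a_{n-2}.
Position 14 → stream B, term 9 = 194.
The 15th slot belongs to stream B; its 10th term is 314.
Position 16 falls in stream A as its term 6, giving 486.

194, 314, 486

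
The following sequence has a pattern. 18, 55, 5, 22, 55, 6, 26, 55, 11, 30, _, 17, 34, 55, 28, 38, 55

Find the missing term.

Split by position mod 3: positions 1, 4, 7, … form one track, and each other residue class forms its own.
Track A: 18, 22, 26, 30, 34, 38 (arithmetic, step +4).
Track B: 55, 55, 55, ?, 55, 55 (the constant sequence 55).
Track C: 5, 6, 11, 17, 28 (each term equals the sum of the previous two).
Filling track B at index 4 by its rule yields 55.

55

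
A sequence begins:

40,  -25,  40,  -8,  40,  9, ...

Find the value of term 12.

Taking every 2nd term gives 2 separate tracks.
Stream A = 40, 40, 40: the constant sequence 40.
Stream B = -25, -8, 9: arithmetic, step +17.
Term 12 comes from stream B (its 6th entry): 60.

60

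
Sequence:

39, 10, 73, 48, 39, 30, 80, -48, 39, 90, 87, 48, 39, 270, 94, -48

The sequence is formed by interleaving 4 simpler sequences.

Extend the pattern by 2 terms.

39, 810

Taking every 4th term gives 4 separate tracks.
Track A is 39, 39, 39, 39, which is constant 39.
Track B is 10, 30, 90, 270, which is a geometric progression (common ratio 3).
Track C is 73, 80, 87, 94, which is adding 7 each time.
Track D is 48, -48, 48, -48, which is the oscillation 48·(−1)^(n+1).
Position 17 → track A, term 5 = 39.
Position 18 falls in track B as its term 5, giving 810.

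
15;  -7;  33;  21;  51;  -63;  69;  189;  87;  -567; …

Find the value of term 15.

141

Taking every 2nd term gives 2 separate tracks.
Track A: 15, 33, 51, 69, 87. Linear: a_n = -3 + 18·n.
Track B: -7, 21, -63, 189, -567. Multiplying by -3 each time.
Term 15 comes from track A (its 8th entry): 141.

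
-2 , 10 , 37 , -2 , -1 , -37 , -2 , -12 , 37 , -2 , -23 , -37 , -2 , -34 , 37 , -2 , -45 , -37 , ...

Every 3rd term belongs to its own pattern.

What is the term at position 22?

-2

Split by position mod 3: positions 1, 4, 7, … form one track, and each other residue class forms its own.
Subsequence A: -2, -2, -2, -2, -2, -2. The constant sequence -2.
Subsequence B: 10, -1, -12, -23, -34, -45. Arithmetic, step −11.
Subsequence C: 37, -37, 37, -37, 37, -37. Alternating ±37.
The 22nd slot belongs to subsequence A; its 8th term is -2.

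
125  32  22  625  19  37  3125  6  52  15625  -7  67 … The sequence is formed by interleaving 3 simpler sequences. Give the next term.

78125

Read the sequence 3 terms at a time; column i is its own pattern.
Track A is 125, 625, 3125, 15625, which is powers 5^3, 5^4, 5^5, ….
Track B is 32, 19, 6, -7, which is subtracting 13 each time.
Track C is 22, 37, 52, 67, which is linear: a_n = 7 + 15·n.
Position 13 → track A, term 5 = 78125.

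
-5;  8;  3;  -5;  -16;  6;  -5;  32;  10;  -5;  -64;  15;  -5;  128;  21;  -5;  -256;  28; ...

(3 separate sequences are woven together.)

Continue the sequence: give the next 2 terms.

Split by position mod 3: positions 1, 4, 7, … form one track, and each other residue class forms its own.
Track A: -5, -5, -5, -5, -5, -5. Constant -5.
Track B: 8, -16, 32, -64, 128, -256. A geometric progression (common ratio -2).
Track C: 3, 6, 10, 15, 21, 28. The triangular numbers T_2, T_3, ….
Term 19 comes from track A (its 7th entry): -5.
Position 20 → track B, term 7 = 512.

-5, 512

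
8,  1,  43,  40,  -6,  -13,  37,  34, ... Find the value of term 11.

The slot pattern repeats as AABB (period 4), so there are 2 interleaved tracks.
Track A: 8, 1, -6, -13 (subtracting 7 each time).
Track B: 43, 40, 37, 34 (arithmetic, step −3).
Position 11 falls in track B as its term 5, giving 31.

31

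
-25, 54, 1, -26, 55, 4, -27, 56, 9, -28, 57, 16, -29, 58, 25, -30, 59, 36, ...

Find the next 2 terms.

-31, 60

Split by position mod 3 into 3 tracks.
Track A: -25, -26, -27, -28, -29, -30 (arithmetic, step −1).
Track B: 54, 55, 56, 57, 58, 59 (linear: a_n = 53 + n).
Track C: 1, 4, 9, 16, 25, 36 (consecutive squares n² from n = 1).
The 19th slot belongs to track A; its 7th term is -31.
Position 20 falls in track B as its term 7, giving 60.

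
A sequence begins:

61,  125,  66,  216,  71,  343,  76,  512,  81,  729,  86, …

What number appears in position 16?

1728

Split by position mod 2 into 2 tracks.
Track A: 61, 66, 71, 76, 81, 86 — arithmetic with common difference +5.
Track B: 125, 216, 343, 512, 729 — the cubes 5³, 6³, 7³, ….
Term 16 comes from track B (its 8th entry): 1728.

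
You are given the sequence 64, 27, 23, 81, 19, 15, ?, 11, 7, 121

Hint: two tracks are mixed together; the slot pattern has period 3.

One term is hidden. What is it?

100

The slot pattern repeats as ABB (period 3), so there are 2 interleaved tracks.
Track A = 64, 81, ?, 121: the squares 8², 9², 10², ….
Track B = 27, 23, 19, 15, 11, 7: arithmetic with common difference −4.
The gap is track A's term 3; the rule gives 100.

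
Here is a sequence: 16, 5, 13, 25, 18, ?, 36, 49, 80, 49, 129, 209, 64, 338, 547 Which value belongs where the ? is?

31

The slot pattern repeats as ABB (period 3), so there are 2 interleaved tracks.
Track A: 16, 25, 36, 49, 64. The squares 4², 5², 6², ….
Track B: 5, 13, 18, ?, 49, 80, 129, 209, 338, 547. Fibonacci-style (each term is the sum of the two before it).
The gap is track B's term 4; the rule gives 31.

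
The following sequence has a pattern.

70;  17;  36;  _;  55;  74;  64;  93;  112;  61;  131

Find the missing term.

67

Reading positions in blocks of 3 reveals the pattern ABB — 2 tracks woven together.
Stream A is 70, ?, 64, 61, which is linear: a_n = 73 − 3·n.
Stream B is 17, 36, 55, 74, 93, 112, 131, which is arithmetic, step +19.
Stream A's pattern makes the blank 67.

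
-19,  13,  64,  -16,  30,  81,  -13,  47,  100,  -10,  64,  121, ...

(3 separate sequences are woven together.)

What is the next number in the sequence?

The terms cycle through 3 interleaved subsequences.
Track A: -19, -16, -13, -10. Linear: a_n = -22 + 3·n.
Track B: 13, 30, 47, 64. Adding 17 each time.
Track C: 64, 81, 100, 121. The squares 8², 9², 10², ….
The 13th slot belongs to track A; its 5th term is -7.

-7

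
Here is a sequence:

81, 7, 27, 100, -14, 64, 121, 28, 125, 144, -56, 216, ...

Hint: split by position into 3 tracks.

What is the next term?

169

The terms cycle through 3 interleaved subsequences.
Subsequence A: 81, 100, 121, 144 — consecutive squares n² from n = 9.
Subsequence B: 7, -14, 28, -56 — geometric, ×-2 each step.
Subsequence C: 27, 64, 125, 216 — the cubes 3³, 4³, 5³, ….
The 13th slot belongs to subsequence A; its 5th term is 169.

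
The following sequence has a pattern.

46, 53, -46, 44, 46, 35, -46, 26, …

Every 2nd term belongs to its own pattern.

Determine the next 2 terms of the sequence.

Taking every 2nd term gives 2 separate tracks.
Subsequence A is 46, -46, 46, -46, which is alternating ±46.
Subsequence B is 53, 44, 35, 26, which is subtracting 9 each time.
Position 9 → subsequence A, term 5 = 46.
Term 10 comes from subsequence B (its 5th entry): 17.

46, 17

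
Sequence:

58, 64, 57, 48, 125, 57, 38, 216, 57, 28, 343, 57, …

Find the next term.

The terms cycle through 3 interleaved subsequences.
Track A is 58, 48, 38, 28, which is arithmetic with common difference −10.
Track B is 64, 125, 216, 343, which is consecutive cubes n³ from n = 4.
Track C is 57, 57, 57, 57, which is the constant sequence 57.
The 13th slot belongs to track A; its 5th term is 18.

18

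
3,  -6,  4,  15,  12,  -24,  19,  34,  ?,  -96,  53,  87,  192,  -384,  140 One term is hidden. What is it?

48

Positions follow the repeating pattern AABB; grouping by letter gives 2 tracks.
Subsequence A: 3, -6, 12, -24, ?, -96, 192, -384. Geometric, ×-2 each step.
Subsequence B: 4, 15, 19, 34, 53, 87, 140. A Fibonacci-like recurrence a_n = a_{n-1} + a_{n-2}.
So the missing entry in subsequence A is 48.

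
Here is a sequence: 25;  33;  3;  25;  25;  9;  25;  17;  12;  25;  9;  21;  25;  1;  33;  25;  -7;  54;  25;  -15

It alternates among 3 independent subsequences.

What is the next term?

87

Taking every 3rd term gives 3 separate tracks.
Subsequence A: 25, 25, 25, 25, 25, 25, 25 — the constant sequence 25.
Subsequence B: 33, 25, 17, 9, 1, -7, -15 — arithmetic with common difference −8.
Subsequence C: 3, 9, 12, 21, 33, 54 — Fibonacci-style (each term is the sum of the two before it).
Position 21 → subsequence C, term 7 = 87.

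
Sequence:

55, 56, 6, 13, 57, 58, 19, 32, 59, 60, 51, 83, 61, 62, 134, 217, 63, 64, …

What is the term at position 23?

Positions follow the repeating pattern AABB; grouping by letter gives 2 tracks.
Stream A: 55, 56, 57, 58, 59, 60, 61, 62, 63, 64. Linear: a_n = 54 + n.
Stream B: 6, 13, 19, 32, 51, 83, 134, 217. Fibonacci-style (each term is the sum of the two before it).
Term 23 comes from stream B (its 11th entry): 919.

919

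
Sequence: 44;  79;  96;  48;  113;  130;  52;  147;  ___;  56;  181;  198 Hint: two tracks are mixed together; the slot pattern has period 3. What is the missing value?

Positions follow the repeating pattern ABB; grouping by letter gives 2 tracks.
Track A: 44, 48, 52, 56. Arithmetic with common difference +4.
Track B: 79, 96, 113, 130, 147, ?, 181, 198. Arithmetic, step +17.
So the missing entry in track B is 164.

164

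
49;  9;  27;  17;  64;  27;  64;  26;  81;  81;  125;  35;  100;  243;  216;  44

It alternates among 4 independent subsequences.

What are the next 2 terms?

121, 729

The terms cycle through 4 interleaved subsequences.
Subsequence A = 49, 64, 81, 100: consecutive squares n² from n = 7.
Subsequence B = 9, 27, 81, 243: multiplying by 3 each time.
Subsequence C = 27, 64, 125, 216: the cubes 3³, 4³, 5³, ….
Subsequence D = 17, 26, 35, 44: arithmetic, step +9.
Term 17 comes from subsequence A (its 5th entry): 121.
Position 18 falls in subsequence B as its term 5, giving 729.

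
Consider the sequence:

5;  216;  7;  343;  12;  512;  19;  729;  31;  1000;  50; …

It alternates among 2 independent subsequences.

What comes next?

1331

The terms cycle through 2 interleaved subsequences.
Track A: 5, 7, 12, 19, 31, 50 (Fibonacci-style (each term is the sum of the two before it)).
Track B: 216, 343, 512, 729, 1000 (perfect cubes starting at 6³).
The 12th slot belongs to track B; its 6th term is 1331.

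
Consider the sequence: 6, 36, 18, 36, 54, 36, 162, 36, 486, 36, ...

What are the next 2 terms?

Odd-indexed and even-indexed terms follow separate rules.
Track A = 6, 18, 54, 162, 486: multiplying by 3 each time.
Track B = 36, 36, 36, 36, 36: always 36.
Position 11 falls in track A as its term 6, giving 1458.
Position 12 falls in track B as its term 6, giving 36.

1458, 36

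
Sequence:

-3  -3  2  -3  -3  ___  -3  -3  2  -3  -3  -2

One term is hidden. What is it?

-2

Reading positions in blocks of 3 reveals the pattern AAB — 2 tracks woven together.
Track A: -3, -3, -3, -3, -3, -3, -3, -3 (the constant sequence -3).
Track B: 2, ?, 2, -2 (the oscillation 2·(−1)^(n+1)).
So the missing entry in track B is -2.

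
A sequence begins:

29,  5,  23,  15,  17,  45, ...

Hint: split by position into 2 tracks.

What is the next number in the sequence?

11

The terms cycle through 2 interleaved subsequences.
Track A: 29, 23, 17. Arithmetic with common difference −6.
Track B: 5, 15, 45. Geometric, ×3 each step.
The 7th slot belongs to track A; its 4th term is 11.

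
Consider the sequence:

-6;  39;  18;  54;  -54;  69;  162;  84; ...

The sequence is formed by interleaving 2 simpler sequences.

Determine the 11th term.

Split by position mod 2 into 2 tracks.
Track A: -6, 18, -54, 162. Multiplying by -3 each time.
Track B: 39, 54, 69, 84. Linear: a_n = 24 + 15·n.
The 11th slot belongs to track A; its 6th term is 1458.

1458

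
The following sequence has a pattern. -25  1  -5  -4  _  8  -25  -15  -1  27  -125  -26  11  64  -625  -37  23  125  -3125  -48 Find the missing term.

The terms cycle through 4 interleaved subsequences.
Stream A = -25, ?, -1, 11, 23: linear: a_n = -37 + 12·n.
Stream B = 1, 8, 27, 64, 125: the cubes 1³, 2³, 3³, ….
Stream C = -5, -25, -125, -625, -3125: multiplying by 5 each time.
Stream D = -4, -15, -26, -37, -48: subtracting 11 each time.
Stream A's pattern makes the blank -13.

-13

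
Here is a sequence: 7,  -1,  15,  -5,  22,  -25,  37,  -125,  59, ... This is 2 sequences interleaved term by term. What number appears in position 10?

-625

Positions 1, 3, 5, … form one subsequence and positions 2, 4, 6, … form another.
Track A: 7, 15, 22, 37, 59 (a Fibonacci-like recurrence a_n = a_{n-1} + a_{n-2}).
Track B: -1, -5, -25, -125 (multiplying by 5 each time).
Term 10 comes from track B (its 5th entry): -625.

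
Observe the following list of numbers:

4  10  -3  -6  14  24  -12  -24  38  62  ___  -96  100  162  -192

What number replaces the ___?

-48

Positions follow the repeating pattern AABB; grouping by letter gives 2 tracks.
Track A: 4, 10, 14, 24, 38, 62, 100, 162 — each term equals the sum of the previous two.
Track B: -3, -6, -12, -24, ?, -96, -192 — multiplying by 2 each time.
The gap is track B's term 5; the rule gives -48.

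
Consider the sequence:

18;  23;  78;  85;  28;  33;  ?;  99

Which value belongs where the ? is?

Reading positions in blocks of 4 reveals the pattern AABB — 2 tracks woven together.
Track A: 18, 23, 28, 33. Linear: a_n = 13 + 5·n.
Track B: 78, 85, ?, 99. Arithmetic with common difference +7.
Filling track B at index 3 by its rule yields 92.

92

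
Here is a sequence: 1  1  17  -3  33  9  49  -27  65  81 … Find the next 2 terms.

Positions 1, 3, 5, … form one subsequence and positions 2, 4, 6, … form another.
Track A: 1, 17, 33, 49, 65. Adding 16 each time.
Track B: 1, -3, 9, -27, 81. A geometric progression (common ratio -3).
The 11th slot belongs to track A; its 6th term is 81.
The 12th slot belongs to track B; its 6th term is -243.

81, -243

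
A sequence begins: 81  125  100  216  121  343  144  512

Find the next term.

169

Odd-indexed and even-indexed terms follow separate rules.
Track A: 81, 100, 121, 144. Perfect squares starting at 9².
Track B: 125, 216, 343, 512. The cubes 5³, 6³, 7³, ….
Term 9 comes from track A (its 5th entry): 169.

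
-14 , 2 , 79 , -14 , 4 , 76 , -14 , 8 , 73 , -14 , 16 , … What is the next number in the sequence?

70

Split by position mod 3 into 3 tracks.
Subsequence A: -14, -14, -14, -14 (always -14).
Subsequence B: 2, 4, 8, 16 (powers of 2).
Subsequence C: 79, 76, 73 (arithmetic with common difference −3).
Term 12 comes from subsequence C (its 4th entry): 70.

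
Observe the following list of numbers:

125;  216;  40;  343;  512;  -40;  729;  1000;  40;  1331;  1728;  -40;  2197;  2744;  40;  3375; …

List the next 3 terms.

Reading positions in blocks of 3 reveals the pattern AAB — 2 tracks woven together.
Stream A = 125, 216, 343, 512, 729, 1000, 1331, 1728, 2197, 2744, 3375: the cubes 5³, 6³, 7³, ….
Stream B = 40, -40, 40, -40, 40: the oscillation 40·(−1)^(n+1).
Position 17 falls in stream A as its term 12, giving 4096.
The 18th slot belongs to stream B; its 6th term is -40.
Position 19 falls in stream A as its term 13, giving 4913.

4096, -40, 4913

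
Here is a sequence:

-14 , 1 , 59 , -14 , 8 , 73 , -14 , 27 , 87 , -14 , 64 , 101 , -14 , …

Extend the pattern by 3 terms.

Read the sequence 3 terms at a time; column i is its own pattern.
Stream A: -14, -14, -14, -14, -14. Constant -14.
Stream B: 1, 8, 27, 64. The cubes 1³, 2³, 3³, ….
Stream C: 59, 73, 87, 101. Arithmetic, step +14.
Position 14 → stream B, term 5 = 125.
Term 15 comes from stream C (its 5th entry): 115.
The 16th slot belongs to stream A; its 6th term is -14.

125, 115, -14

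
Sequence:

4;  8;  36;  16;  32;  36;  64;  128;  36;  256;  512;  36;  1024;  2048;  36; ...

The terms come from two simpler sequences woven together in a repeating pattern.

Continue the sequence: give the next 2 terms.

4096, 8192

The slot pattern repeats as AAB (period 3), so there are 2 interleaved tracks.
Track A is 4, 8, 16, 32, 64, 128, 256, 512, 1024, 2048, which is multiplying by 2 each time.
Track B is 36, 36, 36, 36, 36, which is the constant sequence 36.
Position 16 falls in track A as its term 11, giving 4096.
Position 17 falls in track A as its term 12, giving 8192.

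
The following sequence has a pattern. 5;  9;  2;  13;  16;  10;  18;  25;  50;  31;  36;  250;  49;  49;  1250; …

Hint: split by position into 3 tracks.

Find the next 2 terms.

Split by position mod 3: positions 1, 4, 7, … form one track, and each other residue class forms its own.
Track A: 5, 13, 18, 31, 49 — Fibonacci-style (each term is the sum of the two before it).
Track B: 9, 16, 25, 36, 49 — the squares 3², 4², 5², ….
Track C: 2, 10, 50, 250, 1250 — a geometric progression (common ratio 5).
Position 16 falls in track A as its term 6, giving 80.
Position 17 → track B, term 6 = 64.

80, 64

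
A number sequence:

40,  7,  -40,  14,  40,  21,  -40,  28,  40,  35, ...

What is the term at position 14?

49

Positions 1, 3, 5, … form one subsequence and positions 2, 4, 6, … form another.
Subsequence A = 40, -40, 40, -40, 40: alternating ±40.
Subsequence B = 7, 14, 21, 28, 35: arithmetic with common difference +7.
Term 14 comes from subsequence B (its 7th entry): 49.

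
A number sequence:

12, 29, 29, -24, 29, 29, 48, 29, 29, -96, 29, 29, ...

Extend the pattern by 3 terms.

192, 29, 29

Positions follow the repeating pattern ABB; grouping by letter gives 2 tracks.
Track A = 12, -24, 48, -96: geometric, ×-2 each step.
Track B = 29, 29, 29, 29, 29, 29, 29, 29: always 29.
Position 13 falls in track A as its term 5, giving 192.
The 14th slot belongs to track B; its 9th term is 29.
Position 15 falls in track B as its term 10, giving 29.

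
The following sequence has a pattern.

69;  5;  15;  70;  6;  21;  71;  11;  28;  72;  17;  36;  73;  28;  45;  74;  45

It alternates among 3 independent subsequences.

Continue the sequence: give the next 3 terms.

The terms cycle through 3 interleaved subsequences.
Track A = 69, 70, 71, 72, 73, 74: linear: a_n = 68 + n.
Track B = 5, 6, 11, 17, 28, 45: a Fibonacci-like recurrence a_n = a_{n-1} + a_{n-2}.
Track C = 15, 21, 28, 36, 45: the triangular numbers T_5, T_6, ….
Term 18 comes from track C (its 6th entry): 55.
Term 19 comes from track A (its 7th entry): 75.
The 20th slot belongs to track B; its 7th term is 73.

55, 75, 73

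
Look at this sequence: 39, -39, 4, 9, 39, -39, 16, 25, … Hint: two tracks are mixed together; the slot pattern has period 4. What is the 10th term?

Positions follow the repeating pattern AABB; grouping by letter gives 2 tracks.
Track A is 39, -39, 39, -39, which is the oscillation 39·(−1)^(n+1).
Track B is 4, 9, 16, 25, which is consecutive squares n² from n = 2.
Position 10 → track A, term 6 = -39.

-39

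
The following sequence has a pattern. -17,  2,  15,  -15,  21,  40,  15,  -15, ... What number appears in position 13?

97

Reading positions in blocks of 4 reveals the pattern AABB — 2 tracks woven together.
Track A is -17, 2, 21, 40, which is arithmetic with common difference +19.
Track B is 15, -15, 15, -15, which is the oscillation 15·(−1)^(n+1).
The 13th slot belongs to track A; its 7th term is 97.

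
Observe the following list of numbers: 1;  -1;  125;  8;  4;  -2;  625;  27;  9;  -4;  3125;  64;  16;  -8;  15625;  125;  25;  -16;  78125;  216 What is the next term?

36

Split by position mod 4: positions 1, 5, 9, … form one track, and each other residue class forms its own.
Subsequence A = 1, 4, 9, 16, 25: perfect squares starting at 1².
Subsequence B = -1, -2, -4, -8, -16: geometric with ratio 2.
Subsequence C = 125, 625, 3125, 15625, 78125: powers of 5.
Subsequence D = 8, 27, 64, 125, 216: perfect cubes starting at 2³.
Position 21 → subsequence A, term 6 = 36.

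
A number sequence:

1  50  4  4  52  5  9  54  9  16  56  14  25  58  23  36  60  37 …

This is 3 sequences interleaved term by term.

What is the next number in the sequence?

Split by position mod 3 into 3 tracks.
Stream A: 1, 4, 9, 16, 25, 36 (consecutive squares n² from n = 1).
Stream B: 50, 52, 54, 56, 58, 60 (linear: a_n = 48 + 2·n).
Stream C: 4, 5, 9, 14, 23, 37 (a Fibonacci-like recurrence a_n = a_{n-1} + a_{n-2}).
The 19th slot belongs to stream A; its 7th term is 49.

49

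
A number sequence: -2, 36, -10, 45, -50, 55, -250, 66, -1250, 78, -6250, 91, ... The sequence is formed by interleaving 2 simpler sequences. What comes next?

-31250

Split by position mod 2 into 2 tracks.
Track A is -2, -10, -50, -250, -1250, -6250, which is geometric, ×5 each step.
Track B is 36, 45, 55, 66, 78, 91, which is triangular numbers starting at T_8.
Position 13 falls in track A as its term 7, giving -31250.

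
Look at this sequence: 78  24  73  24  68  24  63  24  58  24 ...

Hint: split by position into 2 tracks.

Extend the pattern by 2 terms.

Odd-indexed and even-indexed terms follow separate rules.
Track A is 78, 73, 68, 63, 58, which is arithmetic with common difference −5.
Track B is 24, 24, 24, 24, 24, which is always 24.
Position 11 falls in track A as its term 6, giving 53.
Term 12 comes from track B (its 6th entry): 24.

53, 24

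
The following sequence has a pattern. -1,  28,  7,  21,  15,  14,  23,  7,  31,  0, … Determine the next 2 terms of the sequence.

39, -7

Positions 1, 3, 5, … form one subsequence and positions 2, 4, 6, … form another.
Track A = -1, 7, 15, 23, 31: linear: a_n = -9 + 8·n.
Track B = 28, 21, 14, 7, 0: linear: a_n = 35 − 7·n.
The 11th slot belongs to track A; its 6th term is 39.
Term 12 comes from track B (its 6th entry): -7.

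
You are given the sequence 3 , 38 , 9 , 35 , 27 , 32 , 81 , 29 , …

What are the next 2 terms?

243, 26

Split by position mod 2 into 2 tracks.
Stream A: 3, 9, 27, 81 — powers of 3.
Stream B: 38, 35, 32, 29 — subtracting 3 each time.
Position 9 → stream A, term 5 = 243.
Term 10 comes from stream B (its 5th entry): 26.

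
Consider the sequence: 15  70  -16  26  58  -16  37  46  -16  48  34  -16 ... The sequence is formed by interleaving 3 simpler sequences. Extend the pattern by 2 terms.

59, 22

Split by position mod 3 into 3 tracks.
Stream A: 15, 26, 37, 48. Arithmetic with common difference +11.
Stream B: 70, 58, 46, 34. Subtracting 12 each time.
Stream C: -16, -16, -16, -16. Always -16.
The 13th slot belongs to stream A; its 5th term is 59.
Position 14 → stream B, term 5 = 22.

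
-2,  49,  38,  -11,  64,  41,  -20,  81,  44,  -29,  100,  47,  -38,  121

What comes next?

50

Read the sequence 3 terms at a time; column i is its own pattern.
Subsequence A: -2, -11, -20, -29, -38 — linear: a_n = 7 − 9·n.
Subsequence B: 49, 64, 81, 100, 121 — perfect squares starting at 7².
Subsequence C: 38, 41, 44, 47 — adding 3 each time.
The 15th slot belongs to subsequence C; its 5th term is 50.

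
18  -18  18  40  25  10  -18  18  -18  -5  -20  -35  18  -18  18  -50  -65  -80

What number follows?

The slot pattern repeats as AAABBB (period 6), so there are 2 interleaved tracks.
Stream A: 18, -18, 18, -18, 18, -18, 18, -18, 18 (oscillating between 18 and -18).
Stream B: 40, 25, 10, -5, -20, -35, -50, -65, -80 (linear: a_n = 55 − 15·n).
The 19th slot belongs to stream A; its 10th term is -18.

-18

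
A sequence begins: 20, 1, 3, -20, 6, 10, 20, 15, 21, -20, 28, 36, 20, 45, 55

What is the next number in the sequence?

The slot pattern repeats as ABB (period 3), so there are 2 interleaved tracks.
Stream A: 20, -20, 20, -20, 20. Oscillating between 20 and -20.
Stream B: 1, 3, 6, 10, 15, 21, 28, 36, 45, 55. Triangular numbers n(n+1)/2 for n = 1, 2, ….
Term 16 comes from stream A (its 6th entry): -20.

-20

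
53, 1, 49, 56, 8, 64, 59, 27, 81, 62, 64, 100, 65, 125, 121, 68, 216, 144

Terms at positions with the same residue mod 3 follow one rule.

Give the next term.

Split by position mod 3 into 3 tracks.
Subsequence A = 53, 56, 59, 62, 65, 68: arithmetic, step +3.
Subsequence B = 1, 8, 27, 64, 125, 216: perfect cubes starting at 1³.
Subsequence C = 49, 64, 81, 100, 121, 144: perfect squares starting at 7².
Position 19 falls in subsequence A as its term 7, giving 71.

71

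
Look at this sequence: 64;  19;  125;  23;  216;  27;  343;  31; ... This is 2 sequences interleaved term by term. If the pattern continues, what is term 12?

Odd-indexed and even-indexed terms follow separate rules.
Stream A: 64, 125, 216, 343 — perfect cubes starting at 4³.
Stream B: 19, 23, 27, 31 — arithmetic, step +4.
The 12th slot belongs to stream B; its 6th term is 39.

39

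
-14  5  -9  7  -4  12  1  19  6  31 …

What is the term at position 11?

Split by position mod 2 into 2 tracks.
Track A is -14, -9, -4, 1, 6, which is arithmetic, step +5.
Track B is 5, 7, 12, 19, 31, which is Fibonacci-style (each term is the sum of the two before it).
Position 11 falls in track A as its term 6, giving 11.

11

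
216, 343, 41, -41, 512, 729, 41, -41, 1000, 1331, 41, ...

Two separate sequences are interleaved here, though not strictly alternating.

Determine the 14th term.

Reading positions in blocks of 4 reveals the pattern AABB — 2 tracks woven together.
Track A: 216, 343, 512, 729, 1000, 1331 (consecutive cubes n³ from n = 6).
Track B: 41, -41, 41, -41, 41 (the oscillation 41·(−1)^(n+1)).
Position 14 → track A, term 8 = 2197.

2197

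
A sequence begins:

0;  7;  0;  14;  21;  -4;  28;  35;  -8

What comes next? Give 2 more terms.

42, 49

Reading positions in blocks of 3 reveals the pattern AAB — 2 tracks woven together.
Subsequence A: 0, 7, 14, 21, 28, 35 — arithmetic with common difference +7.
Subsequence B: 0, -4, -8 — linear: a_n = 4 − 4·n.
Position 10 → subsequence A, term 7 = 42.
Position 11 falls in subsequence A as its term 8, giving 49.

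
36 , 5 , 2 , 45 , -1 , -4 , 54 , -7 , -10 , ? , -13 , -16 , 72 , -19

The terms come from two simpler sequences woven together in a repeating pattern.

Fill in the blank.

63

The slot pattern repeats as ABB (period 3), so there are 2 interleaved tracks.
Track A = 36, 45, 54, ?, 72: adding 9 each time.
Track B = 5, 2, -1, -4, -7, -10, -13, -16, -19: arithmetic with common difference −3.
Track A's pattern makes the blank 63.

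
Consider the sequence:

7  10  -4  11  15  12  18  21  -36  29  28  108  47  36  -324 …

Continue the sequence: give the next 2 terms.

76, 45

Split by position mod 3: positions 1, 4, 7, … form one track, and each other residue class forms its own.
Track A = 7, 11, 18, 29, 47: Fibonacci-style (each term is the sum of the two before it).
Track B = 10, 15, 21, 28, 36: triangular numbers n(n+1)/2 for n = 4, 5, ….
Track C = -4, 12, -36, 108, -324: a geometric progression (common ratio -3).
Position 16 falls in track A as its term 6, giving 76.
Position 17 → track B, term 6 = 45.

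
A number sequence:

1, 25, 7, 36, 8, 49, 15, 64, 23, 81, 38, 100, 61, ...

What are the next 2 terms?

Positions 1, 3, 5, … form one subsequence and positions 2, 4, 6, … form another.
Track A is 1, 7, 8, 15, 23, 38, 61, which is Fibonacci-style (each term is the sum of the two before it).
Track B is 25, 36, 49, 64, 81, 100, which is perfect squares starting at 5².
Position 14 falls in track B as its term 7, giving 121.
Term 15 comes from track A (its 8th entry): 99.

121, 99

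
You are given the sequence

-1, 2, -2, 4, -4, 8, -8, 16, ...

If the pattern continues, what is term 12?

64

Positions 1, 3, 5, … form one subsequence and positions 2, 4, 6, … form another.
Subsequence A: -1, -2, -4, -8 (a geometric progression (common ratio 2)).
Subsequence B: 2, 4, 8, 16 (powers of 2).
Position 12 → subsequence B, term 6 = 64.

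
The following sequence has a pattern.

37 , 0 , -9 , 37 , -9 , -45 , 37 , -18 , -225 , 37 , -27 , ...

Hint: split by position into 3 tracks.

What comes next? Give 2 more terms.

-1125, 37

Split by position mod 3 into 3 tracks.
Stream A: 37, 37, 37, 37 — always 37.
Stream B: 0, -9, -18, -27 — arithmetic with common difference −9.
Stream C: -9, -45, -225 — multiplying by 5 each time.
Position 12 falls in stream C as its term 4, giving -1125.
Position 13 falls in stream A as its term 5, giving 37.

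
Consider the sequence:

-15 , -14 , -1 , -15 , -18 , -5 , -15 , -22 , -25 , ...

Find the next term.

-15

Split by position mod 3: positions 1, 4, 7, … form one track, and each other residue class forms its own.
Stream A: -15, -15, -15 (always -15).
Stream B: -14, -18, -22 (linear: a_n = -10 − 4·n).
Stream C: -1, -5, -25 (geometric, ×5 each step).
Position 10 falls in stream A as its term 4, giving -15.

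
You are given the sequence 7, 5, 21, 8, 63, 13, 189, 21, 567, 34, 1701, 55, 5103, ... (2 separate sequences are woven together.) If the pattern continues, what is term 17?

Odd-indexed and even-indexed terms follow separate rules.
Subsequence A = 7, 21, 63, 189, 567, 1701, 5103: geometric, ×3 each step.
Subsequence B = 5, 8, 13, 21, 34, 55: a Fibonacci-like recurrence a_n = a_{n-1} + a_{n-2}.
The 17th slot belongs to subsequence A; its 9th term is 45927.

45927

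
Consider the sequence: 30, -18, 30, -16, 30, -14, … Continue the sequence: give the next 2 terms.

Odd-indexed and even-indexed terms follow separate rules.
Track A: 30, 30, 30 — the constant sequence 30.
Track B: -18, -16, -14 — arithmetic with common difference +2.
The 7th slot belongs to track A; its 4th term is 30.
Position 8 → track B, term 4 = -12.

30, -12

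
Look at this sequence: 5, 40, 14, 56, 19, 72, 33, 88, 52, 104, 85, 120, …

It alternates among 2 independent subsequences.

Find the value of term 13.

Split by position mod 2 into 2 tracks.
Subsequence A: 5, 14, 19, 33, 52, 85 — each term equals the sum of the previous two.
Subsequence B: 40, 56, 72, 88, 104, 120 — arithmetic, step +16.
Position 13 falls in subsequence A as its term 7, giving 137.

137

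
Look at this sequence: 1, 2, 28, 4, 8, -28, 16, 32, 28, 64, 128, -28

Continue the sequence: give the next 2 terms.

Positions follow the repeating pattern AAB; grouping by letter gives 2 tracks.
Track A is 1, 2, 4, 8, 16, 32, 64, 128, which is successive powers of 2.
Track B is 28, -28, 28, -28, which is alternating ±28.
The 13th slot belongs to track A; its 9th term is 256.
The 14th slot belongs to track A; its 10th term is 512.

256, 512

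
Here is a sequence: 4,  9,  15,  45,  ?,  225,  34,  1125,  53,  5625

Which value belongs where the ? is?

19

Positions 1, 3, 5, … form one subsequence and positions 2, 4, 6, … form another.
Stream A is 4, 15, ?, 34, 53, which is each term equals the sum of the previous two.
Stream B is 9, 45, 225, 1125, 5625, which is geometric, ×5 each step.
So the missing entry in stream A is 19.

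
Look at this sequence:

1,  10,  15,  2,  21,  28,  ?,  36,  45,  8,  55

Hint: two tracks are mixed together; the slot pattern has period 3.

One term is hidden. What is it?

Reading positions in blocks of 3 reveals the pattern ABB — 2 tracks woven together.
Subsequence A is 1, 2, ?, 8, which is powers of 2.
Subsequence B is 10, 15, 21, 28, 36, 45, 55, which is the triangular numbers T_4, T_5, ….
So the missing entry in subsequence A is 4.

4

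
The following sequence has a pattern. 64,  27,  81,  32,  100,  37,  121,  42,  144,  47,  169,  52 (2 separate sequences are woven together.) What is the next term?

196

The terms cycle through 2 interleaved subsequences.
Subsequence A: 64, 81, 100, 121, 144, 169 (perfect squares starting at 8²).
Subsequence B: 27, 32, 37, 42, 47, 52 (arithmetic, step +5).
Position 13 falls in subsequence A as its term 7, giving 196.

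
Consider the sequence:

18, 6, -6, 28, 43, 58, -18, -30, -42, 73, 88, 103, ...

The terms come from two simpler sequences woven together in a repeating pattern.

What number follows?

The slot pattern repeats as AAABBB (period 6), so there are 2 interleaved tracks.
Stream A: 18, 6, -6, -18, -30, -42. Arithmetic with common difference −12.
Stream B: 28, 43, 58, 73, 88, 103. Linear: a_n = 13 + 15·n.
Position 13 → stream A, term 7 = -54.

-54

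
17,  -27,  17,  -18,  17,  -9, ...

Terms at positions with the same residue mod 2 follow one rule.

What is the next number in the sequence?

Taking every 2nd term gives 2 separate tracks.
Track A: 17, 17, 17 (always 17).
Track B: -27, -18, -9 (adding 9 each time).
Position 7 falls in track A as its term 4, giving 17.

17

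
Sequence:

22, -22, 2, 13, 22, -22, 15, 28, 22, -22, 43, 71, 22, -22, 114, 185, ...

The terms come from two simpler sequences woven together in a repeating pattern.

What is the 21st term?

22

The slot pattern repeats as AABB (period 4), so there are 2 interleaved tracks.
Track A: 22, -22, 22, -22, 22, -22, 22, -22 — the oscillation 22·(−1)^(n+1).
Track B: 2, 13, 15, 28, 43, 71, 114, 185 — Fibonacci-style (each term is the sum of the two before it).
Position 21 → track A, term 11 = 22.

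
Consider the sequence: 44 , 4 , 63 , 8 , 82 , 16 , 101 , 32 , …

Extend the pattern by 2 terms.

120, 64

The terms cycle through 2 interleaved subsequences.
Stream A = 44, 63, 82, 101: adding 19 each time.
Stream B = 4, 8, 16, 32: powers of 2.
The 9th slot belongs to stream A; its 5th term is 120.
Term 10 comes from stream B (its 5th entry): 64.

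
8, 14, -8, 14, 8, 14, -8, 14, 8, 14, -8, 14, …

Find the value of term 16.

14

The terms cycle through 2 interleaved subsequences.
Subsequence A = 8, -8, 8, -8, 8, -8: the oscillation 8·(−1)^(n+1).
Subsequence B = 14, 14, 14, 14, 14, 14: the constant sequence 14.
The 16th slot belongs to subsequence B; its 8th term is 14.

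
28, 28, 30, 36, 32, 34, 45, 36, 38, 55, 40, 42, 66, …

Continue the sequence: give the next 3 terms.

Positions follow the repeating pattern ABB; grouping by letter gives 2 tracks.
Track A: 28, 36, 45, 55, 66 — triangular numbers n(n+1)/2 for n = 7, 8, ….
Track B: 28, 30, 32, 34, 36, 38, 40, 42 — adding 2 each time.
Position 14 → track B, term 9 = 44.
Position 15 → track B, term 10 = 46.
Position 16 falls in track A as its term 6, giving 78.

44, 46, 78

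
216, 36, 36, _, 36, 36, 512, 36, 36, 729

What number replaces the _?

The slot pattern repeats as ABB (period 3), so there are 2 interleaved tracks.
Stream A: 216, ?, 512, 729 (perfect cubes starting at 6³).
Stream B: 36, 36, 36, 36, 36, 36 (always 36).
Filling stream A at index 2 by its rule yields 343.

343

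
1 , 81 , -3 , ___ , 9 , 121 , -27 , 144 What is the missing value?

100

Split by position mod 2 into 2 tracks.
Stream A is 1, -3, 9, -27, which is multiplying by -3 each time.
Stream B is 81, ?, 121, 144, which is consecutive squares n² from n = 9.
Stream B's pattern makes the blank 100.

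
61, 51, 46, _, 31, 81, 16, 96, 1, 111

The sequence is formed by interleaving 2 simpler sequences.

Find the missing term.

Positions 1, 3, 5, … form one subsequence and positions 2, 4, 6, … form another.
Stream A = 61, 46, 31, 16, 1: linear: a_n = 76 − 15·n.
Stream B = 51, ?, 81, 96, 111: arithmetic with common difference +15.
The gap is stream B's term 2; the rule gives 66.

66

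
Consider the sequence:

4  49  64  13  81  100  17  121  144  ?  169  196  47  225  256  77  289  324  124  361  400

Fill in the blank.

30

Reading positions in blocks of 3 reveals the pattern ABB — 2 tracks woven together.
Stream A = 4, 13, 17, ?, 47, 77, 124: a Fibonacci-like recurrence a_n = a_{n-1} + a_{n-2}.
Stream B = 49, 64, 81, 100, 121, 144, 169, 196, 225, 256, 289, 324, 361, 400: consecutive squares n² from n = 7.
Filling stream A at index 4 by its rule yields 30.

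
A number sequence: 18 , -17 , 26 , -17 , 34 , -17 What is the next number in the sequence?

42

Split by position mod 2 into 2 tracks.
Track A = 18, 26, 34: arithmetic, step +8.
Track B = -17, -17, -17: constant -17.
Term 7 comes from track A (its 4th entry): 42.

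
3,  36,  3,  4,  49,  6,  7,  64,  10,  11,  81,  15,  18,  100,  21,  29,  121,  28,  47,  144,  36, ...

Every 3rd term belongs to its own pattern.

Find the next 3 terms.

Split by position mod 3 into 3 tracks.
Subsequence A = 3, 4, 7, 11, 18, 29, 47: each term equals the sum of the previous two.
Subsequence B = 36, 49, 64, 81, 100, 121, 144: consecutive squares n² from n = 6.
Subsequence C = 3, 6, 10, 15, 21, 28, 36: triangular numbers starting at T_2.
Term 22 comes from subsequence A (its 8th entry): 76.
The 23rd slot belongs to subsequence B; its 8th term is 169.
The 24th slot belongs to subsequence C; its 8th term is 45.

76, 169, 45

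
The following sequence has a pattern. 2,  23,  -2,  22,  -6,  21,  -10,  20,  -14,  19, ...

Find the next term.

Taking every 2nd term gives 2 separate tracks.
Track A is 2, -2, -6, -10, -14, which is linear: a_n = 6 − 4·n.
Track B is 23, 22, 21, 20, 19, which is linear: a_n = 24 − n.
Position 11 falls in track A as its term 6, giving -18.

-18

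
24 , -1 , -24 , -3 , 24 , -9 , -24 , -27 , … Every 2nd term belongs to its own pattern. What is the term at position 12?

-243

Positions 1, 3, 5, … form one subsequence and positions 2, 4, 6, … form another.
Stream A: 24, -24, 24, -24 (alternating ±24).
Stream B: -1, -3, -9, -27 (a geometric progression (common ratio 3)).
Position 12 → stream B, term 6 = -243.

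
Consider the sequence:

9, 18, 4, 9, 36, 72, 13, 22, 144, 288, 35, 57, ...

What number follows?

Reading positions in blocks of 4 reveals the pattern AABB — 2 tracks woven together.
Track A: 9, 18, 36, 72, 144, 288 (a geometric progression (common ratio 2)).
Track B: 4, 9, 13, 22, 35, 57 (a Fibonacci-like recurrence a_n = a_{n-1} + a_{n-2}).
Position 13 → track A, term 7 = 576.

576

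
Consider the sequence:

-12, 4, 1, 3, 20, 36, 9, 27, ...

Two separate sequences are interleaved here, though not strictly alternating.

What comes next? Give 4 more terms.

Reading positions in blocks of 4 reveals the pattern AABB — 2 tracks woven together.
Track A: -12, 4, 20, 36 (linear: a_n = -28 + 16·n).
Track B: 1, 3, 9, 27 (powers of 3).
Position 9 → track A, term 5 = 52.
The 10th slot belongs to track A; its 6th term is 68.
The 11th slot belongs to track B; its 5th term is 81.
Position 12 → track B, term 6 = 243.

52, 68, 81, 243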